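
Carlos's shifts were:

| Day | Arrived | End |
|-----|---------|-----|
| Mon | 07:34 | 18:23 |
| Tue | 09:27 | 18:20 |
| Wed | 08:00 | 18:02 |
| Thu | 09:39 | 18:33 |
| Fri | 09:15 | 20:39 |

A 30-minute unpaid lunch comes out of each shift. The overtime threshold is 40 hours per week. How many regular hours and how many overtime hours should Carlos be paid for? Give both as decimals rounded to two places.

Mon: 07:34–18:23 = 10 h 49 min; less 30 min break → 10 h 19 min
Tue: 09:27–18:20 = 8 h 53 min; less 30 min break → 8 h 23 min
Wed: 08:00–18:02 = 10 h 2 min; less 30 min break → 9 h 32 min
Thu: 09:39–18:33 = 8 h 54 min; less 30 min break → 8 h 24 min
Fri: 09:15–20:39 = 11 h 24 min; less 30 min break → 10 h 54 min
Total worked: 47 h 32 min = 47.53 h.
Threshold 40 h → overtime 7 h 32 min, regular 40 h 0 min.

Regular 40.00 hours, overtime 7.53 hours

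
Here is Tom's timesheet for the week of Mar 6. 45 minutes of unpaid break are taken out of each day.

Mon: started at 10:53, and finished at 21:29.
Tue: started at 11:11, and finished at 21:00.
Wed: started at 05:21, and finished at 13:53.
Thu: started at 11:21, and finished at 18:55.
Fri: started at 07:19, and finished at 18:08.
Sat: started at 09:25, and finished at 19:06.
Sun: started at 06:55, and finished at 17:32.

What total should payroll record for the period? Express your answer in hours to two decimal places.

62.38 hours

Mon: 10:53–21:29 = 10 h 36 min; less 45 min break → 9 h 51 min
Tue: 11:11–21:00 = 9 h 49 min; less 45 min break → 9 h 4 min
Wed: 05:21–13:53 = 8 h 32 min; less 45 min break → 7 h 47 min
Thu: 11:21–18:55 = 7 h 34 min; less 45 min break → 6 h 49 min
Fri: 07:19–18:08 = 10 h 49 min; less 45 min break → 10 h 4 min
Sat: 09:25–19:06 = 9 h 41 min; less 45 min break → 8 h 56 min
Sun: 06:55–17:32 = 10 h 37 min; less 45 min break → 9 h 52 min
Total: 9 h 51 min + 9 h 4 min + 7 h 47 min + 6 h 49 min + 10 h 4 min + 8 h 56 min + 9 h 52 min = 62 h 23 min.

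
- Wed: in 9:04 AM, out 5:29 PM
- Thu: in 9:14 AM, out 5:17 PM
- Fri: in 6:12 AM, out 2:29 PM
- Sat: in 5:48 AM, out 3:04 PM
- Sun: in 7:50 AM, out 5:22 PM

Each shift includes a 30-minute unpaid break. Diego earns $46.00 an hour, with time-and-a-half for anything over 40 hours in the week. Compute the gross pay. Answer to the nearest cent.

$1912.45

Wed: 9:04 AM–5:29 PM = 8 h 25 min; less 30 min break → 7 h 55 min
Thu: 9:14 AM–5:17 PM = 8 h 3 min; less 30 min break → 7 h 33 min
Fri: 6:12 AM–2:29 PM = 8 h 17 min; less 30 min break → 7 h 47 min
Sat: 5:48 AM–3:04 PM = 9 h 16 min; less 30 min break → 8 h 46 min
Sun: 7:50 AM–5:22 PM = 9 h 32 min; less 30 min break → 9 h 2 min
Total worked: 41 h 3 min = 2463 min.
Regular 40 h 0 min = 2400 min at $46.00/h; overtime 1 h 3 min = 63 min at $69.00/h.
Pay = (2400 × $46.00 + 63 × $69.00) ÷ 60 = $1912.45.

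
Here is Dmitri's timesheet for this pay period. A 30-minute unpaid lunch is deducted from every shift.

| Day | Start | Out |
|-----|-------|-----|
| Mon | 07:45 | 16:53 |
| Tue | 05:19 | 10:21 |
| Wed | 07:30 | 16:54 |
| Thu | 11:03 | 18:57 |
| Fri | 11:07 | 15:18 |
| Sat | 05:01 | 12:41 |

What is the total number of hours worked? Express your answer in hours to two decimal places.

40.32 hours

Mon: 07:45–16:53 = 9 h 8 min; less 30 min break → 8 h 38 min
Tue: 05:19–10:21 = 5 h 2 min; less 30 min break → 4 h 32 min
Wed: 07:30–16:54 = 9 h 24 min; less 30 min break → 8 h 54 min
Thu: 11:03–18:57 = 7 h 54 min; less 30 min break → 7 h 24 min
Fri: 11:07–15:18 = 4 h 11 min; less 30 min break → 3 h 41 min
Sat: 05:01–12:41 = 7 h 40 min; less 30 min break → 7 h 10 min
Total: 8 h 38 min + 4 h 32 min + 8 h 54 min + 7 h 24 min + 3 h 41 min + 7 h 10 min = 40 h 19 min.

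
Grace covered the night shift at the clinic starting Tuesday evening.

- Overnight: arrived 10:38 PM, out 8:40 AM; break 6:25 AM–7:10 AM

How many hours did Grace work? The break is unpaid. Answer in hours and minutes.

9 h 17 min

Overnight: 10:38 PM → midnight = 1 h 22 min; midnight → 8:40 AM = 8 h 40 min; span 10 h 2 min; less 45 min break → 9 h 17 min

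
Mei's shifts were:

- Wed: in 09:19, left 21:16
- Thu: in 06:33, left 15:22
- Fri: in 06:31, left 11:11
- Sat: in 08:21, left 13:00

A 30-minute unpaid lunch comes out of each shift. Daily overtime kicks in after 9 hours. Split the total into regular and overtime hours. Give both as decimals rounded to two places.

Wed: 09:19–21:16 = 11 h 57 min; less 30 min break → 11 h 27 min
Thu: 06:33–15:22 = 8 h 49 min; less 30 min break → 8 h 19 min
Fri: 06:31–11:11 = 4 h 40 min; less 30 min break → 4 h 10 min
Sat: 08:21–13:00 = 4 h 39 min; less 30 min break → 4 h 9 min
Wed reg 9 h 0 min / OT 2 h 27 min; Thu reg 8 h 19 min / OT 0 h 0 min; Fri reg 4 h 10 min / OT 0 h 0 min; Sat reg 4 h 9 min / OT 0 h 0 min.
Totals: regular 25 h 38 min, overtime 2 h 27 min.

Regular 25.63 hours, overtime 2.45 hours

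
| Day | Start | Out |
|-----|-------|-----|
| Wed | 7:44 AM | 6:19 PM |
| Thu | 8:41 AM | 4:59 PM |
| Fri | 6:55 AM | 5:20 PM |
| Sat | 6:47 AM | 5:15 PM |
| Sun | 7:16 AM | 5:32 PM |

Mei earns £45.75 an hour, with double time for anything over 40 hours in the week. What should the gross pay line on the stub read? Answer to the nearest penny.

Wed: 7:44 AM–6:19 PM = 10 h 35 min
Thu: 8:41 AM–4:59 PM = 8 h 18 min
Fri: 6:55 AM–5:20 PM = 10 h 25 min
Sat: 6:47 AM–5:15 PM = 10 h 28 min
Sun: 7:16 AM–5:32 PM = 10 h 16 min
Total worked: 50 h 2 min = 3002 min.
Regular 40 h 0 min = 2400 min at £45.75/h; overtime 10 h 2 min = 602 min at £91.50/h.
Pay = (2400 × £45.75 + 602 × £91.50) ÷ 60 = £2748.05.

£2748.05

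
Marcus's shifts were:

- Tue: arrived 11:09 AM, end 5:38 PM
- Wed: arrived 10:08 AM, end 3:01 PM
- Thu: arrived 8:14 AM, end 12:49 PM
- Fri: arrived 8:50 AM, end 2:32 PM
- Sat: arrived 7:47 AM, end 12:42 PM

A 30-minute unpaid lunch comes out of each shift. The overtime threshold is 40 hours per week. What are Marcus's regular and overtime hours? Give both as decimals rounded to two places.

Regular 24.07 hours, overtime 0.00 hours

Tue: 11:09 AM–5:38 PM = 6 h 29 min; less 30 min break → 5 h 59 min
Wed: 10:08 AM–3:01 PM = 4 h 53 min; less 30 min break → 4 h 23 min
Thu: 8:14 AM–12:49 PM = 4 h 35 min; less 30 min break → 4 h 5 min
Fri: 8:50 AM–2:32 PM = 5 h 42 min; less 30 min break → 5 h 12 min
Sat: 7:47 AM–12:42 PM = 4 h 55 min; less 30 min break → 4 h 25 min
Total worked: 24 h 4 min = 24.07 h.
Threshold 40 h → overtime 0 h 0 min, regular 24 h 4 min.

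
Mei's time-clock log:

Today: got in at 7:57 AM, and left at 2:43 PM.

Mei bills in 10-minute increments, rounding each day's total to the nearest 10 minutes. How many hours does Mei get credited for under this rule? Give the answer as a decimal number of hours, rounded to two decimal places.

6.83 hours

Today: 7:57 AM–2:43 PM = 6 h 46 min → rounds to 6 h 50 min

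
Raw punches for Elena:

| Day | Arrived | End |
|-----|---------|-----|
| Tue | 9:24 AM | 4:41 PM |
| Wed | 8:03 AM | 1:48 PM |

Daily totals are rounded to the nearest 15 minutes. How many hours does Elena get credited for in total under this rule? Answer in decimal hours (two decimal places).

Tue: 9:24 AM–4:41 PM = 7 h 17 min → rounds to 7 h 15 min
Wed: 8:03 AM–1:48 PM = 5 h 45 min → rounds to 5 h 45 min
Total credited: 13 h 0 min.

13.00 hours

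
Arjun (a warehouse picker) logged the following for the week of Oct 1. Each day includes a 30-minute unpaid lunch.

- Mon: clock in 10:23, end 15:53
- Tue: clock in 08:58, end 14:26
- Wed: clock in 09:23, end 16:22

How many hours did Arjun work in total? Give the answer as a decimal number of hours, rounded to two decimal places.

16.45 hours

Mon: 10:23–15:53 = 5 h 30 min; less 30 min break → 5 h 0 min
Tue: 08:58–14:26 = 5 h 28 min; less 30 min break → 4 h 58 min
Wed: 09:23–16:22 = 6 h 59 min; less 30 min break → 6 h 29 min
Total: 5 h 0 min + 4 h 58 min + 6 h 29 min = 16 h 27 min.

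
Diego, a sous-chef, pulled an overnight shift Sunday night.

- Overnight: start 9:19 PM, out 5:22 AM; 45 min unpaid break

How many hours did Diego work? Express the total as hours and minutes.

7 h 18 min

Overnight: 9:19 PM → midnight = 2 h 41 min; midnight → 5:22 AM = 5 h 22 min; span 8 h 3 min; less 45 min break → 7 h 18 min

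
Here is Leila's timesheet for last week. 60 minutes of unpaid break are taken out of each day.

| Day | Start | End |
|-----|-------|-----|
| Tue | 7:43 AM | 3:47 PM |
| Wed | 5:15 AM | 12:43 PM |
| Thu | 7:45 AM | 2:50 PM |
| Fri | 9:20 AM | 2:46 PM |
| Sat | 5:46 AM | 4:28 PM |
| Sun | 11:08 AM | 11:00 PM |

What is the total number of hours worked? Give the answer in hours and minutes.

44 h 37 min

Tue: 7:43 AM–3:47 PM = 8 h 4 min; less 60 min break → 7 h 4 min
Wed: 5:15 AM–12:43 PM = 7 h 28 min; less 60 min break → 6 h 28 min
Thu: 7:45 AM–2:50 PM = 7 h 5 min; less 60 min break → 6 h 5 min
Fri: 9:20 AM–2:46 PM = 5 h 26 min; less 60 min break → 4 h 26 min
Sat: 5:46 AM–4:28 PM = 10 h 42 min; less 60 min break → 9 h 42 min
Sun: 11:08 AM–11:00 PM = 11 h 52 min; less 60 min break → 10 h 52 min
Total: 7 h 4 min + 6 h 28 min + 6 h 5 min + 4 h 26 min + 9 h 42 min + 10 h 52 min = 44 h 37 min.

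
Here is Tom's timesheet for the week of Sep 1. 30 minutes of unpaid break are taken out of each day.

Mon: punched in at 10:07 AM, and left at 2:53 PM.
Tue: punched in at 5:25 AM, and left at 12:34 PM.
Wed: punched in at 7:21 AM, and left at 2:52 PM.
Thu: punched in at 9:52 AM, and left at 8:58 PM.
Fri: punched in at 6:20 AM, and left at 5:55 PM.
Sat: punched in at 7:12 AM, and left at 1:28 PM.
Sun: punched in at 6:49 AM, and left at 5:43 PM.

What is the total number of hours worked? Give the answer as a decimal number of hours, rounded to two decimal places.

Mon: 10:07 AM–2:53 PM = 4 h 46 min; less 30 min break → 4 h 16 min
Tue: 5:25 AM–12:34 PM = 7 h 9 min; less 30 min break → 6 h 39 min
Wed: 7:21 AM–2:52 PM = 7 h 31 min; less 30 min break → 7 h 1 min
Thu: 9:52 AM–8:58 PM = 11 h 6 min; less 30 min break → 10 h 36 min
Fri: 6:20 AM–5:55 PM = 11 h 35 min; less 30 min break → 11 h 5 min
Sat: 7:12 AM–1:28 PM = 6 h 16 min; less 30 min break → 5 h 46 min
Sun: 6:49 AM–5:43 PM = 10 h 54 min; less 30 min break → 10 h 24 min
Total: 4 h 16 min + 6 h 39 min + 7 h 1 min + 10 h 36 min + 11 h 5 min + 5 h 46 min + 10 h 24 min = 55 h 47 min.

55.78 hours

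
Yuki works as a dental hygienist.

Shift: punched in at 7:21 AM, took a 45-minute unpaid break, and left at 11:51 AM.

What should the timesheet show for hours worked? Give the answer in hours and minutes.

3 h 45 min

Shift: 7:21 AM–11:51 AM = 4 h 30 min; less 45 min break → 3 h 45 min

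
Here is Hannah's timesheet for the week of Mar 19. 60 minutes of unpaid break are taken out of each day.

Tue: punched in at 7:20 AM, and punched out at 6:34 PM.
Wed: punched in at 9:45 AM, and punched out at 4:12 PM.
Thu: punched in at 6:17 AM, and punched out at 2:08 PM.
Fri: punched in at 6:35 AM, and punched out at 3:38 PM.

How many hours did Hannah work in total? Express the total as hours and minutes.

30 h 35 min

Tue: 7:20 AM–6:34 PM = 11 h 14 min; less 60 min break → 10 h 14 min
Wed: 9:45 AM–4:12 PM = 6 h 27 min; less 60 min break → 5 h 27 min
Thu: 6:17 AM–2:08 PM = 7 h 51 min; less 60 min break → 6 h 51 min
Fri: 6:35 AM–3:38 PM = 9 h 3 min; less 60 min break → 8 h 3 min
Total: 10 h 14 min + 5 h 27 min + 6 h 51 min + 8 h 3 min = 30 h 35 min.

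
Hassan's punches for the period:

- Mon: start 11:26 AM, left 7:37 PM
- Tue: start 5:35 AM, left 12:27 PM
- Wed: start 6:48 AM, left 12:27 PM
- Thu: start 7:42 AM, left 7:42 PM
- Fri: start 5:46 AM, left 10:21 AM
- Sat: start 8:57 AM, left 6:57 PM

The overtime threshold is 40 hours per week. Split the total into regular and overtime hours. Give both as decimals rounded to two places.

Regular 40.00 hours, overtime 7.28 hours

Mon: 11:26 AM–7:37 PM = 8 h 11 min
Tue: 5:35 AM–12:27 PM = 6 h 52 min
Wed: 6:48 AM–12:27 PM = 5 h 39 min
Thu: 7:42 AM–7:42 PM = 12 h 0 min
Fri: 5:46 AM–10:21 AM = 4 h 35 min
Sat: 8:57 AM–6:57 PM = 10 h 0 min
Total worked: 47 h 17 min = 47.28 h.
Threshold 40 h → overtime 7 h 17 min, regular 40 h 0 min.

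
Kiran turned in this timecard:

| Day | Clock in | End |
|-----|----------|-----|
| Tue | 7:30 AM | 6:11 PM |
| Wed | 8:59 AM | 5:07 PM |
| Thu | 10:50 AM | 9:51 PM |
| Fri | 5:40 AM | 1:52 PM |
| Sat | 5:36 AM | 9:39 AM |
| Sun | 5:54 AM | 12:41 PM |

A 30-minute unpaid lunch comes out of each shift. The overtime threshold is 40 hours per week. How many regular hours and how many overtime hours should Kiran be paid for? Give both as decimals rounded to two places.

Tue: 7:30 AM–6:11 PM = 10 h 41 min; less 30 min break → 10 h 11 min
Wed: 8:59 AM–5:07 PM = 8 h 8 min; less 30 min break → 7 h 38 min
Thu: 10:50 AM–9:51 PM = 11 h 1 min; less 30 min break → 10 h 31 min
Fri: 5:40 AM–1:52 PM = 8 h 12 min; less 30 min break → 7 h 42 min
Sat: 5:36 AM–9:39 AM = 4 h 3 min; less 30 min break → 3 h 33 min
Sun: 5:54 AM–12:41 PM = 6 h 47 min; less 30 min break → 6 h 17 min
Total worked: 45 h 52 min = 45.87 h.
Threshold 40 h → overtime 5 h 52 min, regular 40 h 0 min.

Regular 40.00 hours, overtime 5.87 hours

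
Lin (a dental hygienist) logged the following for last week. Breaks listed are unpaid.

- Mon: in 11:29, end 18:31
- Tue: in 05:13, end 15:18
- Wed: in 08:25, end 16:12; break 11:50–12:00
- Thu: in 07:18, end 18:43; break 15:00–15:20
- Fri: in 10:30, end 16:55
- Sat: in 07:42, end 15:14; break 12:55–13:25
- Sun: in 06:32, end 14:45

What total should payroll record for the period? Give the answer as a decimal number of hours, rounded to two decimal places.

Mon: 11:29–18:31 = 7 h 2 min
Tue: 05:13–15:18 = 10 h 5 min
Wed: 08:25–16:12 = 7 h 47 min; less 10 min break → 7 h 37 min
Thu: 07:18–18:43 = 11 h 25 min; less 20 min break → 11 h 5 min
Fri: 10:30–16:55 = 6 h 25 min
Sat: 07:42–15:14 = 7 h 32 min; less 30 min break → 7 h 2 min
Sun: 06:32–14:45 = 8 h 13 min
Total: 7 h 2 min + 10 h 5 min + 7 h 37 min + 11 h 5 min + 6 h 25 min + 7 h 2 min + 8 h 13 min = 57 h 29 min.

57.48 hours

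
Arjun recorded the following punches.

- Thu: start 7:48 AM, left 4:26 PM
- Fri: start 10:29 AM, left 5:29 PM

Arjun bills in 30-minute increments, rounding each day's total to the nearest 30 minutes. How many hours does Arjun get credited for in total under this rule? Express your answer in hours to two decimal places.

Thu: 7:48 AM–4:26 PM = 8 h 38 min → rounds to 8 h 30 min
Fri: 10:29 AM–5:29 PM = 7 h 0 min → rounds to 7 h 0 min
Total credited: 15 h 30 min.

15.50 hours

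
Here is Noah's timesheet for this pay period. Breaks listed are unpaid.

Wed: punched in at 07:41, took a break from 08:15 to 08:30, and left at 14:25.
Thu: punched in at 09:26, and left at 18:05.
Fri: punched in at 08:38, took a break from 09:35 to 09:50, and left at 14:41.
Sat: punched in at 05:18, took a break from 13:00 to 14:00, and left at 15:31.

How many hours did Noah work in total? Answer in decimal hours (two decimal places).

30.15 hours

Wed: 07:41–14:25 = 6 h 44 min; less 15 min break → 6 h 29 min
Thu: 09:26–18:05 = 8 h 39 min
Fri: 08:38–14:41 = 6 h 3 min; less 15 min break → 5 h 48 min
Sat: 05:18–15:31 = 10 h 13 min; less 60 min break → 9 h 13 min
Total: 6 h 29 min + 8 h 39 min + 5 h 48 min + 9 h 13 min = 30 h 9 min.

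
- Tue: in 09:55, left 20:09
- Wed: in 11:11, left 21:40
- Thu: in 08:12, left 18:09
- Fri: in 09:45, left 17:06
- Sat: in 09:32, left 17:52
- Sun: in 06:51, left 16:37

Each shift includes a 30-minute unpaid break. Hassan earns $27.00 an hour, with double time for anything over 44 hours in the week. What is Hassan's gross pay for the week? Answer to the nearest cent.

$1680.30

Tue: 09:55–20:09 = 10 h 14 min; less 30 min break → 9 h 44 min
Wed: 11:11–21:40 = 10 h 29 min; less 30 min break → 9 h 59 min
Thu: 08:12–18:09 = 9 h 57 min; less 30 min break → 9 h 27 min
Fri: 09:45–17:06 = 7 h 21 min; less 30 min break → 6 h 51 min
Sat: 09:32–17:52 = 8 h 20 min; less 30 min break → 7 h 50 min
Sun: 06:51–16:37 = 9 h 46 min; less 30 min break → 9 h 16 min
Total worked: 53 h 7 min = 3187 min.
Regular 44 h 0 min = 2640 min at $27.00/h; overtime 9 h 7 min = 547 min at $54.00/h.
Pay = (2640 × $27.00 + 547 × $54.00) ÷ 60 = $1680.30.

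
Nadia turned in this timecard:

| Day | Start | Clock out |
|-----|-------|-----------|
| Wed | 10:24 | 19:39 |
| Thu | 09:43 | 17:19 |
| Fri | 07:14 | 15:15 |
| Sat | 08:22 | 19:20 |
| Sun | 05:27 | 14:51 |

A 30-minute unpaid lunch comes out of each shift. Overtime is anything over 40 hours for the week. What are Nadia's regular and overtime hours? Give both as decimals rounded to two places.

Wed: 10:24–19:39 = 9 h 15 min; less 30 min break → 8 h 45 min
Thu: 09:43–17:19 = 7 h 36 min; less 30 min break → 7 h 6 min
Fri: 07:14–15:15 = 8 h 1 min; less 30 min break → 7 h 31 min
Sat: 08:22–19:20 = 10 h 58 min; less 30 min break → 10 h 28 min
Sun: 05:27–14:51 = 9 h 24 min; less 30 min break → 8 h 54 min
Total worked: 42 h 44 min = 42.73 h.
Threshold 40 h → overtime 2 h 44 min, regular 40 h 0 min.

Regular 40.00 hours, overtime 2.73 hours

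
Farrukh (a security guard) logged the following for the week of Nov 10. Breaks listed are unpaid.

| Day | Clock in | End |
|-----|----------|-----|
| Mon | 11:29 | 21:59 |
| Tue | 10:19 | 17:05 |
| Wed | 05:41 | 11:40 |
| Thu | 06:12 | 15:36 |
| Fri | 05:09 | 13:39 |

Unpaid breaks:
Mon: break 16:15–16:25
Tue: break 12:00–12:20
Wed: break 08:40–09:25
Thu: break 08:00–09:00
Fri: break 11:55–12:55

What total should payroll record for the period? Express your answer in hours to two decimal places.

37.90 hours

Mon: 11:29–21:59 = 10 h 30 min; less 10 min break → 10 h 20 min
Tue: 10:19–17:05 = 6 h 46 min; less 20 min break → 6 h 26 min
Wed: 05:41–11:40 = 5 h 59 min; less 45 min break → 5 h 14 min
Thu: 06:12–15:36 = 9 h 24 min; less 60 min break → 8 h 24 min
Fri: 05:09–13:39 = 8 h 30 min; less 60 min break → 7 h 30 min
Total: 10 h 20 min + 6 h 26 min + 5 h 14 min + 8 h 24 min + 7 h 30 min = 37 h 54 min.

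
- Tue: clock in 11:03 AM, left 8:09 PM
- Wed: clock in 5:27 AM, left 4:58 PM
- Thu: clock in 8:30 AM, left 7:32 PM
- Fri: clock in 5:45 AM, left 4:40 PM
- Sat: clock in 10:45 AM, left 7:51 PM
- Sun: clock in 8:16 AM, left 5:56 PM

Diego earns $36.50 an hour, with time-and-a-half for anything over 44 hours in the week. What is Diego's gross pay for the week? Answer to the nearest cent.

$2555.00

Tue: 11:03 AM–8:09 PM = 9 h 6 min
Wed: 5:27 AM–4:58 PM = 11 h 31 min
Thu: 8:30 AM–7:32 PM = 11 h 2 min
Fri: 5:45 AM–4:40 PM = 10 h 55 min
Sat: 10:45 AM–7:51 PM = 9 h 6 min
Sun: 8:16 AM–5:56 PM = 9 h 40 min
Total worked: 61 h 20 min = 3680 min.
Regular 44 h 0 min = 2640 min at $36.50/h; overtime 17 h 20 min = 1040 min at $54.75/h.
Pay = (2640 × $36.50 + 1040 × $54.75) ÷ 60 = $2555.00.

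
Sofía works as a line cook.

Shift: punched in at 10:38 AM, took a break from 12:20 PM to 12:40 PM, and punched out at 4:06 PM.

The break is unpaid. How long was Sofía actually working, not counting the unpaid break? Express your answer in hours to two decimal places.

5.13 hours

Shift: 10:38 AM–4:06 PM = 5 h 28 min; less 20 min break → 5 h 8 min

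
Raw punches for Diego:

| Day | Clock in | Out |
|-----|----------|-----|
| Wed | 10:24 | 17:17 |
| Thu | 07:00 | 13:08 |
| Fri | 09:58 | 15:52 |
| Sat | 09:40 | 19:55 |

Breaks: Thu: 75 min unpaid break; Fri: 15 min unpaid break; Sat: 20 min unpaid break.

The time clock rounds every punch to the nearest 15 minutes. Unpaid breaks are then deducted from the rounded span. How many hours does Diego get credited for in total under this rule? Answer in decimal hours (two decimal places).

27.17 hours

Wed: in 10:24→10:30, out 17:17→17:15; 6 h 45 min
Thu: in 07:00→07:00, out 13:08→13:15; 6 h 15 min − 75 min = 5 h 0 min
Fri: in 09:58→10:00, out 15:52→15:45; 5 h 45 min − 15 min = 5 h 30 min
Sat: in 09:40→09:45, out 19:55→20:00; 10 h 15 min − 20 min = 9 h 55 min
Total credited: 27 h 10 min.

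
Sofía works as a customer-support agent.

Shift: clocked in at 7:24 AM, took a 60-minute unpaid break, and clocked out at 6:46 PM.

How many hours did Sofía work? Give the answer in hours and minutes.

Shift: 7:24 AM–6:46 PM = 11 h 22 min; less 60 min break → 10 h 22 min

10 h 22 min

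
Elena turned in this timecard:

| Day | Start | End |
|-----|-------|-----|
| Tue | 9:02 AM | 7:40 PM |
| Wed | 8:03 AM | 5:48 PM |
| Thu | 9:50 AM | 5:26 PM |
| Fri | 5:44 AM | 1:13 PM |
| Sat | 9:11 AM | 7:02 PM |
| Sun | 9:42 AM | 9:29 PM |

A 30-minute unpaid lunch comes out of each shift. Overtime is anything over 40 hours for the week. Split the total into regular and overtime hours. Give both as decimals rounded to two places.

Tue: 9:02 AM–7:40 PM = 10 h 38 min; less 30 min break → 10 h 8 min
Wed: 8:03 AM–5:48 PM = 9 h 45 min; less 30 min break → 9 h 15 min
Thu: 9:50 AM–5:26 PM = 7 h 36 min; less 30 min break → 7 h 6 min
Fri: 5:44 AM–1:13 PM = 7 h 29 min; less 30 min break → 6 h 59 min
Sat: 9:11 AM–7:02 PM = 9 h 51 min; less 30 min break → 9 h 21 min
Sun: 9:42 AM–9:29 PM = 11 h 47 min; less 30 min break → 11 h 17 min
Total worked: 54 h 6 min = 54.10 h.
Threshold 40 h → overtime 14 h 6 min, regular 40 h 0 min.

Regular 40.00 hours, overtime 14.10 hours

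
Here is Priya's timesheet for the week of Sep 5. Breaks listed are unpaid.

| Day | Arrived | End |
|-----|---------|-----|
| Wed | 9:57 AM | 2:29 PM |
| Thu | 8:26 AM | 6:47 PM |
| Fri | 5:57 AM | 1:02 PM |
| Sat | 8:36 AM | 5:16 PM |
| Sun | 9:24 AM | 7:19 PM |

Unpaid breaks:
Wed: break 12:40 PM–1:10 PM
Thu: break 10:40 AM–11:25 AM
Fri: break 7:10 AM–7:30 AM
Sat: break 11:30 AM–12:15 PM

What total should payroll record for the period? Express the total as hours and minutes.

Wed: 9:57 AM–2:29 PM = 4 h 32 min; less 30 min break → 4 h 2 min
Thu: 8:26 AM–6:47 PM = 10 h 21 min; less 45 min break → 9 h 36 min
Fri: 5:57 AM–1:02 PM = 7 h 5 min; less 20 min break → 6 h 45 min
Sat: 8:36 AM–5:16 PM = 8 h 40 min; less 45 min break → 7 h 55 min
Sun: 9:24 AM–7:19 PM = 9 h 55 min
Total: 4 h 2 min + 9 h 36 min + 6 h 45 min + 7 h 55 min + 9 h 55 min = 38 h 13 min.

38 h 13 min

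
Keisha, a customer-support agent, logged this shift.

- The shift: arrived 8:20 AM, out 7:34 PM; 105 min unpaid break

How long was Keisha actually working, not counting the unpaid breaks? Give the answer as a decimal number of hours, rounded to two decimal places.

The shift: 8:20 AM–7:34 PM = 11 h 14 min; less 105 min break → 9 h 29 min

9.48 hours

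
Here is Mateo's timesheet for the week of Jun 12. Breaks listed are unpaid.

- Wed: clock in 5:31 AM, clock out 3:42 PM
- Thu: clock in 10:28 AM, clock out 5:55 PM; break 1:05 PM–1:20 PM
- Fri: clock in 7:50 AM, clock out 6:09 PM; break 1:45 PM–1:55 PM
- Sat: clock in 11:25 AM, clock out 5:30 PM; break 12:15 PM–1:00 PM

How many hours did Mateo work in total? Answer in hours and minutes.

Wed: 5:31 AM–3:42 PM = 10 h 11 min
Thu: 10:28 AM–5:55 PM = 7 h 27 min; less 15 min break → 7 h 12 min
Fri: 7:50 AM–6:09 PM = 10 h 19 min; less 10 min break → 10 h 9 min
Sat: 11:25 AM–5:30 PM = 6 h 5 min; less 45 min break → 5 h 20 min
Total: 10 h 11 min + 7 h 12 min + 10 h 9 min + 5 h 20 min = 32 h 52 min.

32 h 52 min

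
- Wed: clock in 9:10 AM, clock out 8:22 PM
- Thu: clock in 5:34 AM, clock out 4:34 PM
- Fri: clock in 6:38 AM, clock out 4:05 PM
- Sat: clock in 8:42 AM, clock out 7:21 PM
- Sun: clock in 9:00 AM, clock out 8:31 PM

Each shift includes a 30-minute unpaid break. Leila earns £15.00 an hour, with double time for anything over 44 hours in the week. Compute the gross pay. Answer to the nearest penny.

Wed: 9:10 AM–8:22 PM = 11 h 12 min; less 30 min break → 10 h 42 min
Thu: 5:34 AM–4:34 PM = 11 h 0 min; less 30 min break → 10 h 30 min
Fri: 6:38 AM–4:05 PM = 9 h 27 min; less 30 min break → 8 h 57 min
Sat: 8:42 AM–7:21 PM = 10 h 39 min; less 30 min break → 10 h 9 min
Sun: 9:00 AM–8:31 PM = 11 h 31 min; less 30 min break → 11 h 1 min
Total worked: 51 h 19 min = 3079 min.
Regular 44 h 0 min = 2640 min at £15.00/h; overtime 7 h 19 min = 439 min at £30.00/h.
Pay = (2640 × £15.00 + 439 × £30.00) ÷ 60 = £879.50.

£879.50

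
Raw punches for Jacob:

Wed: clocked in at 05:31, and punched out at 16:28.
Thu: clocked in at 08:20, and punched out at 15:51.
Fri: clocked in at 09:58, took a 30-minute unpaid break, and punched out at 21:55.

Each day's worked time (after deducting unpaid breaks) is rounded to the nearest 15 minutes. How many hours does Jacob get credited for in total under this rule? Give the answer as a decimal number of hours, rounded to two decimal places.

30.00 hours

Wed: 05:31–16:28 = 10 h 57 min → rounds to 11 h 0 min
Thu: 08:20–15:51 = 7 h 31 min → rounds to 7 h 30 min
Fri: 09:58–21:55 = 11 h 57 min − 30 min = 11 h 27 min → rounds to 11 h 30 min
Total credited: 30 h 0 min.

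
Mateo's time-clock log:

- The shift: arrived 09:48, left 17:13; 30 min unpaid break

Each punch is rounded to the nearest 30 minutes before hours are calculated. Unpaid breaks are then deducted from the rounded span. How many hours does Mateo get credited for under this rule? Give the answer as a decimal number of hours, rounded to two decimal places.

The shift: in 09:48→10:00, out 17:13→17:00; 7 h 0 min − 30 min = 6 h 30 min

6.50 hours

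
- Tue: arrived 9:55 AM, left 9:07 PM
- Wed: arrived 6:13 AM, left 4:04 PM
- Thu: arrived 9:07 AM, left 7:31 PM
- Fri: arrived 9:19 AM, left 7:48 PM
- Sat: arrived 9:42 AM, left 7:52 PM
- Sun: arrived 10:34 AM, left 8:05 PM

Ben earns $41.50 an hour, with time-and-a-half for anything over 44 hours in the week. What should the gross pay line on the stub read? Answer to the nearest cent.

Tue: 9:55 AM–9:07 PM = 11 h 12 min
Wed: 6:13 AM–4:04 PM = 9 h 51 min
Thu: 9:07 AM–7:31 PM = 10 h 24 min
Fri: 9:19 AM–7:48 PM = 10 h 29 min
Sat: 9:42 AM–7:52 PM = 10 h 10 min
Sun: 10:34 AM–8:05 PM = 9 h 31 min
Total worked: 61 h 37 min = 3697 min.
Regular 44 h 0 min = 2640 min at $41.50/h; overtime 17 h 37 min = 1057 min at $62.25/h.
Pay = (2640 × $41.50 + 1057 × $62.25) ÷ 60 = $2922.64.

$2922.64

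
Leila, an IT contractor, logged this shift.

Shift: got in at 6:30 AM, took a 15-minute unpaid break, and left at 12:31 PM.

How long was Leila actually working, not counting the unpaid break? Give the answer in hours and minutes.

Shift: 6:30 AM–12:31 PM = 6 h 1 min; less 15 min break → 5 h 46 min

5 h 46 min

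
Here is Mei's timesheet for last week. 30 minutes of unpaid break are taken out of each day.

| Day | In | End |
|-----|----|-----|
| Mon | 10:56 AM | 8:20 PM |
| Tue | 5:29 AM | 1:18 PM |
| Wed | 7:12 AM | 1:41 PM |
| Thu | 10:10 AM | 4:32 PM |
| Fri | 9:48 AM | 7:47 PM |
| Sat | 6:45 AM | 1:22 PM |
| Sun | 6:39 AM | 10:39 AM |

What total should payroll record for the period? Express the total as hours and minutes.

Mon: 10:56 AM–8:20 PM = 9 h 24 min; less 30 min break → 8 h 54 min
Tue: 5:29 AM–1:18 PM = 7 h 49 min; less 30 min break → 7 h 19 min
Wed: 7:12 AM–1:41 PM = 6 h 29 min; less 30 min break → 5 h 59 min
Thu: 10:10 AM–4:32 PM = 6 h 22 min; less 30 min break → 5 h 52 min
Fri: 9:48 AM–7:47 PM = 9 h 59 min; less 30 min break → 9 h 29 min
Sat: 6:45 AM–1:22 PM = 6 h 37 min; less 30 min break → 6 h 7 min
Sun: 6:39 AM–10:39 AM = 4 h 0 min; less 30 min break → 3 h 30 min
Total: 8 h 54 min + 7 h 19 min + 5 h 59 min + 5 h 52 min + 9 h 29 min + 6 h 7 min + 3 h 30 min = 47 h 10 min.

47 h 10 min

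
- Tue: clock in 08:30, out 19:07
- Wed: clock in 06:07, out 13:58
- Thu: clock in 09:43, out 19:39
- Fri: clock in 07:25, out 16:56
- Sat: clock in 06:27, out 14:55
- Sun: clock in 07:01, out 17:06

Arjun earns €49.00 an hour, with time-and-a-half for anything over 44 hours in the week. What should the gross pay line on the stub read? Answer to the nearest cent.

€3072.30

Tue: 08:30–19:07 = 10 h 37 min
Wed: 06:07–13:58 = 7 h 51 min
Thu: 09:43–19:39 = 9 h 56 min
Fri: 07:25–16:56 = 9 h 31 min
Sat: 06:27–14:55 = 8 h 28 min
Sun: 07:01–17:06 = 10 h 5 min
Total worked: 56 h 28 min = 3388 min.
Regular 44 h 0 min = 2640 min at €49.00/h; overtime 12 h 28 min = 748 min at €73.50/h.
Pay = (2640 × €49.00 + 748 × €73.50) ÷ 60 = €3072.30.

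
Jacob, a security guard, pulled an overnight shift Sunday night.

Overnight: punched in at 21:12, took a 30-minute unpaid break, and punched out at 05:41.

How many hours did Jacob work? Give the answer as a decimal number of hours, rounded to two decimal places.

Overnight: 21:12 → midnight = 2 h 48 min; midnight → 05:41 = 5 h 41 min; span 8 h 29 min; less 30 min break → 7 h 59 min

7.98 hours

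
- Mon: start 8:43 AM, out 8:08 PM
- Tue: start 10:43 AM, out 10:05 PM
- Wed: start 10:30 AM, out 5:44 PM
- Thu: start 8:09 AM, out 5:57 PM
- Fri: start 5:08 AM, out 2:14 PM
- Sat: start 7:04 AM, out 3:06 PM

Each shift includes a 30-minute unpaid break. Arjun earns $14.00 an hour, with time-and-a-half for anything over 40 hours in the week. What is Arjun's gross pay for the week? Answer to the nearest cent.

$852.95

Mon: 8:43 AM–8:08 PM = 11 h 25 min; less 30 min break → 10 h 55 min
Tue: 10:43 AM–10:05 PM = 11 h 22 min; less 30 min break → 10 h 52 min
Wed: 10:30 AM–5:44 PM = 7 h 14 min; less 30 min break → 6 h 44 min
Thu: 8:09 AM–5:57 PM = 9 h 48 min; less 30 min break → 9 h 18 min
Fri: 5:08 AM–2:14 PM = 9 h 6 min; less 30 min break → 8 h 36 min
Sat: 7:04 AM–3:06 PM = 8 h 2 min; less 30 min break → 7 h 32 min
Total worked: 53 h 57 min = 3237 min.
Regular 40 h 0 min = 2400 min at $14.00/h; overtime 13 h 57 min = 837 min at $21.00/h.
Pay = (2400 × $14.00 + 837 × $21.00) ÷ 60 = $852.95.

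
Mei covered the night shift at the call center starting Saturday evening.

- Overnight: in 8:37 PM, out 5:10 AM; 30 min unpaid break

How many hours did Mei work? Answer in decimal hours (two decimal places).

8.05 hours

Overnight: 8:37 PM → midnight = 3 h 23 min; midnight → 5:10 AM = 5 h 10 min; span 8 h 33 min; less 30 min break → 8 h 3 min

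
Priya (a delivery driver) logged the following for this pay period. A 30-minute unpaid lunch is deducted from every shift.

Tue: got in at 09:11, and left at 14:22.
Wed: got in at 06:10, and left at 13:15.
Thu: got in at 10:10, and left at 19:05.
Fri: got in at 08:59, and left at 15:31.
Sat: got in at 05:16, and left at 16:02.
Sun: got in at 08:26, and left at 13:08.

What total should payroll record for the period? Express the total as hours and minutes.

40 h 11 min

Tue: 09:11–14:22 = 5 h 11 min; less 30 min break → 4 h 41 min
Wed: 06:10–13:15 = 7 h 5 min; less 30 min break → 6 h 35 min
Thu: 10:10–19:05 = 8 h 55 min; less 30 min break → 8 h 25 min
Fri: 08:59–15:31 = 6 h 32 min; less 30 min break → 6 h 2 min
Sat: 05:16–16:02 = 10 h 46 min; less 30 min break → 10 h 16 min
Sun: 08:26–13:08 = 4 h 42 min; less 30 min break → 4 h 12 min
Total: 4 h 41 min + 6 h 35 min + 8 h 25 min + 6 h 2 min + 10 h 16 min + 4 h 12 min = 40 h 11 min.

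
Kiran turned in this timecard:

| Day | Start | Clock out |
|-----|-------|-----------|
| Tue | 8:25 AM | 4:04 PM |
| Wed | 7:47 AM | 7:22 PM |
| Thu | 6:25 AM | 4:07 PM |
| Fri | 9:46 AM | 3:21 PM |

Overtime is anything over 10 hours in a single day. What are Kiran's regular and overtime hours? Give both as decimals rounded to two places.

Regular 32.93 hours, overtime 1.58 hours

Tue: 8:25 AM–4:04 PM = 7 h 39 min
Wed: 7:47 AM–7:22 PM = 11 h 35 min
Thu: 6:25 AM–4:07 PM = 9 h 42 min
Fri: 9:46 AM–3:21 PM = 5 h 35 min
Tue reg 7 h 39 min / OT 0 h 0 min; Wed reg 10 h 0 min / OT 1 h 35 min; Thu reg 9 h 42 min / OT 0 h 0 min; Fri reg 5 h 35 min / OT 0 h 0 min.
Totals: regular 32 h 56 min, overtime 1 h 35 min.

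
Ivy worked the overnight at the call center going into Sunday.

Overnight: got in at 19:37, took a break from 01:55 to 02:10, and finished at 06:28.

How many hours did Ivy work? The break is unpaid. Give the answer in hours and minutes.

10 h 36 min

Overnight: 19:37 → midnight = 4 h 23 min; midnight → 06:28 = 6 h 28 min; span 10 h 51 min; less 15 min break → 10 h 36 min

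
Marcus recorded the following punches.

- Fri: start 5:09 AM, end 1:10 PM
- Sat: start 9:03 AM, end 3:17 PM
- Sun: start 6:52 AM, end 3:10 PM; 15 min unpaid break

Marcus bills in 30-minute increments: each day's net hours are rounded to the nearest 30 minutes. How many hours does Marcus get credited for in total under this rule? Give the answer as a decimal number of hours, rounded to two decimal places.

22.00 hours

Fri: 5:09 AM–1:10 PM = 8 h 1 min → rounds to 8 h 0 min
Sat: 9:03 AM–3:17 PM = 6 h 14 min → rounds to 6 h 0 min
Sun: 6:52 AM–3:10 PM = 8 h 18 min − 15 min = 8 h 3 min → rounds to 8 h 0 min
Total credited: 22 h 0 min.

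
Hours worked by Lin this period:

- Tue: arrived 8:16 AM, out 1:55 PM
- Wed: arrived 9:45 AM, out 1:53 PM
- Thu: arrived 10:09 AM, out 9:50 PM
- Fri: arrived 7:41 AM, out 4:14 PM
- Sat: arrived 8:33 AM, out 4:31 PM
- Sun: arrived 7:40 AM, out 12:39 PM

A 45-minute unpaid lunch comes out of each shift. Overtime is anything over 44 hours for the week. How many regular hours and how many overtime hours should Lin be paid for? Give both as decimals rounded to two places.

Regular 38.47 hours, overtime 0.00 hours

Tue: 8:16 AM–1:55 PM = 5 h 39 min; less 45 min break → 4 h 54 min
Wed: 9:45 AM–1:53 PM = 4 h 8 min; less 45 min break → 3 h 23 min
Thu: 10:09 AM–9:50 PM = 11 h 41 min; less 45 min break → 10 h 56 min
Fri: 7:41 AM–4:14 PM = 8 h 33 min; less 45 min break → 7 h 48 min
Sat: 8:33 AM–4:31 PM = 7 h 58 min; less 45 min break → 7 h 13 min
Sun: 7:40 AM–12:39 PM = 4 h 59 min; less 45 min break → 4 h 14 min
Total worked: 38 h 28 min = 38.47 h.
Threshold 44 h → overtime 0 h 0 min, regular 38 h 28 min.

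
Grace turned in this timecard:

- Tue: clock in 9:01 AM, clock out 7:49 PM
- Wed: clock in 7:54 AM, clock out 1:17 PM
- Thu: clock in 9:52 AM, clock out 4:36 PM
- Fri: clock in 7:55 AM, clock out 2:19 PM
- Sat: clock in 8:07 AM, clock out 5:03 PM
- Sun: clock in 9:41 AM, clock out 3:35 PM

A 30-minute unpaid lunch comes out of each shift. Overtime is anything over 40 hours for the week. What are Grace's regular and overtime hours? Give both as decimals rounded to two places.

Regular 40.00 hours, overtime 1.15 hours

Tue: 9:01 AM–7:49 PM = 10 h 48 min; less 30 min break → 10 h 18 min
Wed: 7:54 AM–1:17 PM = 5 h 23 min; less 30 min break → 4 h 53 min
Thu: 9:52 AM–4:36 PM = 6 h 44 min; less 30 min break → 6 h 14 min
Fri: 7:55 AM–2:19 PM = 6 h 24 min; less 30 min break → 5 h 54 min
Sat: 8:07 AM–5:03 PM = 8 h 56 min; less 30 min break → 8 h 26 min
Sun: 9:41 AM–3:35 PM = 5 h 54 min; less 30 min break → 5 h 24 min
Total worked: 41 h 9 min = 41.15 h.
Threshold 40 h → overtime 1 h 9 min, regular 40 h 0 min.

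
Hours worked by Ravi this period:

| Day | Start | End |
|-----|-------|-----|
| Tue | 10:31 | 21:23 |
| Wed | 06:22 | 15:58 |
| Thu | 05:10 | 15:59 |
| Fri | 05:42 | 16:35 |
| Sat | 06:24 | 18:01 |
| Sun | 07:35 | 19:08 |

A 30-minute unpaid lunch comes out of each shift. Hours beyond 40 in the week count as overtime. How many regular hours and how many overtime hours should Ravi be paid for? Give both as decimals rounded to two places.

Regular 40.00 hours, overtime 22.33 hours

Tue: 10:31–21:23 = 10 h 52 min; less 30 min break → 10 h 22 min
Wed: 06:22–15:58 = 9 h 36 min; less 30 min break → 9 h 6 min
Thu: 05:10–15:59 = 10 h 49 min; less 30 min break → 10 h 19 min
Fri: 05:42–16:35 = 10 h 53 min; less 30 min break → 10 h 23 min
Sat: 06:24–18:01 = 11 h 37 min; less 30 min break → 11 h 7 min
Sun: 07:35–19:08 = 11 h 33 min; less 30 min break → 11 h 3 min
Total worked: 62 h 20 min = 62.33 h.
Threshold 40 h → overtime 22 h 20 min, regular 40 h 0 min.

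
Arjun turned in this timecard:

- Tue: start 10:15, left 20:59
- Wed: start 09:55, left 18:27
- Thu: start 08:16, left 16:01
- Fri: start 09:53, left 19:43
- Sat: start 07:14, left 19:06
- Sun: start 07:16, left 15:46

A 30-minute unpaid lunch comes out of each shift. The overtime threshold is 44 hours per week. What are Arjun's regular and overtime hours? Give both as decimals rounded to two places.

Regular 44.00 hours, overtime 10.22 hours

Tue: 10:15–20:59 = 10 h 44 min; less 30 min break → 10 h 14 min
Wed: 09:55–18:27 = 8 h 32 min; less 30 min break → 8 h 2 min
Thu: 08:16–16:01 = 7 h 45 min; less 30 min break → 7 h 15 min
Fri: 09:53–19:43 = 9 h 50 min; less 30 min break → 9 h 20 min
Sat: 07:14–19:06 = 11 h 52 min; less 30 min break → 11 h 22 min
Sun: 07:16–15:46 = 8 h 30 min; less 30 min break → 8 h 0 min
Total worked: 54 h 13 min = 54.22 h.
Threshold 44 h → overtime 10 h 13 min, regular 44 h 0 min.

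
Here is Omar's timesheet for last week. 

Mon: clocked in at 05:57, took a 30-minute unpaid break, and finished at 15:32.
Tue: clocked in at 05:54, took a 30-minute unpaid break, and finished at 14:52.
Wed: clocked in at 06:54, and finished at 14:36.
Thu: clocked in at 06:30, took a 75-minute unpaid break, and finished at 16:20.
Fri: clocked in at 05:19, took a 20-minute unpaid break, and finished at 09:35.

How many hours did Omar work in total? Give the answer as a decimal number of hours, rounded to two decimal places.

Mon: 05:57–15:32 = 9 h 35 min; less 30 min break → 9 h 5 min
Tue: 05:54–14:52 = 8 h 58 min; less 30 min break → 8 h 28 min
Wed: 06:54–14:36 = 7 h 42 min
Thu: 06:30–16:20 = 9 h 50 min; less 75 min break → 8 h 35 min
Fri: 05:19–09:35 = 4 h 16 min; less 20 min break → 3 h 56 min
Total: 9 h 5 min + 8 h 28 min + 7 h 42 min + 8 h 35 min + 3 h 56 min = 37 h 46 min.

37.77 hours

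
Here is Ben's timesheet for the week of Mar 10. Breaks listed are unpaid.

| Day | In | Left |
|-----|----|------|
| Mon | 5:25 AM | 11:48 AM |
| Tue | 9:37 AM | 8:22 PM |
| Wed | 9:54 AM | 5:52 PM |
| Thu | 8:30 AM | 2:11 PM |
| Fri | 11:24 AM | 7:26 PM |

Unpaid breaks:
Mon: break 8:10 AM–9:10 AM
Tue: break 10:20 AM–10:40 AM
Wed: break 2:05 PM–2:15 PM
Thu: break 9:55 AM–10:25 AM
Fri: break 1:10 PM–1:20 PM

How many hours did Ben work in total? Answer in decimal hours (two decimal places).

Mon: 5:25 AM–11:48 AM = 6 h 23 min; less 60 min break → 5 h 23 min
Tue: 9:37 AM–8:22 PM = 10 h 45 min; less 20 min break → 10 h 25 min
Wed: 9:54 AM–5:52 PM = 7 h 58 min; less 10 min break → 7 h 48 min
Thu: 8:30 AM–2:11 PM = 5 h 41 min; less 30 min break → 5 h 11 min
Fri: 11:24 AM–7:26 PM = 8 h 2 min; less 10 min break → 7 h 52 min
Total: 5 h 23 min + 10 h 25 min + 7 h 48 min + 5 h 11 min + 7 h 52 min = 36 h 39 min.

36.65 hours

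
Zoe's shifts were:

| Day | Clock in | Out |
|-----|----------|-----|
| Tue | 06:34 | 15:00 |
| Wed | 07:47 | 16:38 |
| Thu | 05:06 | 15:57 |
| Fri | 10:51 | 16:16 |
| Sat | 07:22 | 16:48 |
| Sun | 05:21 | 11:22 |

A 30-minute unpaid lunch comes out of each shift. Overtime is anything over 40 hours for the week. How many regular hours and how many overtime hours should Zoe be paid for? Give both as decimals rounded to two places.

Tue: 06:34–15:00 = 8 h 26 min; less 30 min break → 7 h 56 min
Wed: 07:47–16:38 = 8 h 51 min; less 30 min break → 8 h 21 min
Thu: 05:06–15:57 = 10 h 51 min; less 30 min break → 10 h 21 min
Fri: 10:51–16:16 = 5 h 25 min; less 30 min break → 4 h 55 min
Sat: 07:22–16:48 = 9 h 26 min; less 30 min break → 8 h 56 min
Sun: 05:21–11:22 = 6 h 1 min; less 30 min break → 5 h 31 min
Total worked: 46 h 0 min = 46.00 h.
Threshold 40 h → overtime 6 h 0 min, regular 40 h 0 min.

Regular 40.00 hours, overtime 6.00 hours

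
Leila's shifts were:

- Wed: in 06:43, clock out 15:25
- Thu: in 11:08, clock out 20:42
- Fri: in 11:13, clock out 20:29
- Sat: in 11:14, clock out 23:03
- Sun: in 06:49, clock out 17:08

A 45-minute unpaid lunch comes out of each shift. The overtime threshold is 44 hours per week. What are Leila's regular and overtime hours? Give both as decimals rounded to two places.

Wed: 06:43–15:25 = 8 h 42 min; less 45 min break → 7 h 57 min
Thu: 11:08–20:42 = 9 h 34 min; less 45 min break → 8 h 49 min
Fri: 11:13–20:29 = 9 h 16 min; less 45 min break → 8 h 31 min
Sat: 11:14–23:03 = 11 h 49 min; less 45 min break → 11 h 4 min
Sun: 06:49–17:08 = 10 h 19 min; less 45 min break → 9 h 34 min
Total worked: 45 h 55 min = 45.92 h.
Threshold 44 h → overtime 1 h 55 min, regular 44 h 0 min.

Regular 44.00 hours, overtime 1.92 hours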